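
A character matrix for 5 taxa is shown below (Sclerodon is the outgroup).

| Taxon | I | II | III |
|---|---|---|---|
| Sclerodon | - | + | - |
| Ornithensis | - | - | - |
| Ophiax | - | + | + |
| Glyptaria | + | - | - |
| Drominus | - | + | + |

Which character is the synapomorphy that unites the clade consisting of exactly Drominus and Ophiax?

III

Character polarity is set by the outgroup: the derived state is whichever differs from the outgroup's state, so for II the derived state is '-', and for the remaining characters it is '+'.
I (derived state '+') is unique to Glyptaria (autapomorphy; uninformative for grouping).
Only Glyptaria and Ornithensis show the derived state '-' for II, supporting them as a clade.
III (derived state '+') is shared by Drominus and Ophiax — a synapomorphy uniting that clade.
Most parsimonious ingroup topology: ((Drominus,Ophiax),(Ornithensis,Glyptaria)).
The clade {Drominus, Ophiax} is supported by III: its derived state '+' occurs in exactly those taxa and in no other taxon (including the outgroup).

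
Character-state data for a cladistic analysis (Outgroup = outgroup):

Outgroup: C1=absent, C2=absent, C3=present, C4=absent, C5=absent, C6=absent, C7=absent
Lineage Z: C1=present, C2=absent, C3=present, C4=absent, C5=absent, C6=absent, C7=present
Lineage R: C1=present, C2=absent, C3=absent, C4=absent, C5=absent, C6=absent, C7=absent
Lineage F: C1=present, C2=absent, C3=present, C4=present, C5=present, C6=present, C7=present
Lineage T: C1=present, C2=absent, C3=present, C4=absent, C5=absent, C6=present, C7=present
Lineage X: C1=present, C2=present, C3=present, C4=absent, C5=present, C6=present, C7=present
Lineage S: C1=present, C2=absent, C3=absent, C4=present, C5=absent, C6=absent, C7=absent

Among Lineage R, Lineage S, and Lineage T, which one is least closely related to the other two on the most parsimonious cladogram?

Lineage T

Character polarity is set by the outgroup: the derived state is whichever differs from the outgroup's state, so for C3 the derived state is 'absent', and for the remaining characters it is 'present'.
C1 (derived state 'present') is shared by all ingroup taxa — unites the whole ingroup.
C2: derived state 'present' in Lineage X only — an autapomorphy, so it tells us nothing about relationships among taxa.
C3 (derived state 'absent') is shared by Lineage R and Lineage S — a synapomorphy uniting that clade.
C4 groups Lineage F and Lineage S, which is incompatible with the clades supported by the remaining characters; treating it as convergent (homoplasy) costs fewer steps than any alternative tree.
Only Lineage F and Lineage X show the derived state 'present' for C5, supporting them as a clade.
Only Lineage F, Lineage T, and Lineage X show the derived state 'present' for C6, supporting them as a clade.
C7: derived state 'present' in Lineage F, Lineage T, Lineage X, and Lineage Z only — synapomorphy for {Lineage F, Lineage T, Lineage X, Lineage Z}.
Most parsimonious ingroup topology: ((Lineage Z,((Lineage F,Lineage X),Lineage T)),(Lineage R,Lineage S)).
Lineage S and Lineage R share a more recent common ancestor with each other than either does with Lineage T, so Lineage T is the least closely related of the three.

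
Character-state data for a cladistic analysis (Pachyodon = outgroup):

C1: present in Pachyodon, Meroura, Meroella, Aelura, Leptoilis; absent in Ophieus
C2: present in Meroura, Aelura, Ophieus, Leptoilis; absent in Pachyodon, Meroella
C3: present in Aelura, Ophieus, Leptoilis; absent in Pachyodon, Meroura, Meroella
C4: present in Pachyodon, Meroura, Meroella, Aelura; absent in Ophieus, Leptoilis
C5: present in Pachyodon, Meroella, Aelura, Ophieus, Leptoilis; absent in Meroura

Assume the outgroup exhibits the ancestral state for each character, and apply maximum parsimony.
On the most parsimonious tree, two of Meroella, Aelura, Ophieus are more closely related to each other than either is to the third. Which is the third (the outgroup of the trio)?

Character polarity is set by the outgroup: the derived state is whichever differs from the outgroup's state, so for C1, C4, C5 the derived state is 'absent', and for the remaining characters it is 'present'.
C1 (derived state 'absent') is unique to Ophieus (autapomorphy; uninformative for grouping).
C2: derived state 'present' in Aelura, Leptoilis, Meroura, and Ophieus only — synapomorphy for {Aelura, Leptoilis, Meroura, Ophieus}.
Only Aelura, Leptoilis, and Ophieus show the derived state 'present' for C3, supporting them as a clade.
Only Leptoilis and Ophieus show the derived state 'absent' for C4, supporting them as a clade.
C5 (derived state 'absent') is unique to Meroura (autapomorphy; uninformative for grouping).
Most parsimonious ingroup topology: ((Meroura,(Aelura,(Ophieus,Leptoilis))),Meroella).
Aelura and Ophieus share a more recent common ancestor with each other than either does with Meroella, so Meroella is the least closely related of the three.

Meroella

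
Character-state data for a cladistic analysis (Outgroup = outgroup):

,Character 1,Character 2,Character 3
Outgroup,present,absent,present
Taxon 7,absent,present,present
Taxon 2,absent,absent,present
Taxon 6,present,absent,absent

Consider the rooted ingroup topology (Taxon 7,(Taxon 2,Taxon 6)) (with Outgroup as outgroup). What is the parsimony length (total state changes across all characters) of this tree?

Map each character onto (Taxon 7,(Taxon 2,Taxon 6)) (rooted by Outgroup) and count the minimum state changes it requires (Fitch parsimony):
Character 1: 2; Character 2: 1; Character 3: 1.
Total tree length = 4.

4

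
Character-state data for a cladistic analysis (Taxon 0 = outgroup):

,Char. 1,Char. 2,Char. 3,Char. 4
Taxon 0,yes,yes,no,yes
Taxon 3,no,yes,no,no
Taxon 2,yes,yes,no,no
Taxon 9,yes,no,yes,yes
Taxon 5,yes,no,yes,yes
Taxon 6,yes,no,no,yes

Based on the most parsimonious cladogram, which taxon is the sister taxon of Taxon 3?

Taxon 2

Character polarity is set by the outgroup: the derived state is whichever differs from the outgroup's state, so for Char. 1, Char. 2, Char. 4 the derived state is 'no', and for the remaining characters it is 'yes'.
Char. 1: derived state 'no' in Taxon 3 only — an autapomorphy, so it tells us nothing about relationships among taxa.
Char. 2: derived state 'no' in Taxon 5, Taxon 6, and Taxon 9 only — synapomorphy for {Taxon 5, Taxon 6, Taxon 9}.
Char. 3: derived state 'yes' in Taxon 5 and Taxon 9 only — synapomorphy for {Taxon 5, Taxon 9}.
Char. 4: derived state 'no' in Taxon 2 and Taxon 3 only — synapomorphy for {Taxon 2, Taxon 3}.
Most parsimonious ingroup topology: ((Taxon 3,Taxon 2),((Taxon 9,Taxon 5),Taxon 6)).
Taxon 3 and Taxon 2 form a cherry on this tree, so they are sister taxa.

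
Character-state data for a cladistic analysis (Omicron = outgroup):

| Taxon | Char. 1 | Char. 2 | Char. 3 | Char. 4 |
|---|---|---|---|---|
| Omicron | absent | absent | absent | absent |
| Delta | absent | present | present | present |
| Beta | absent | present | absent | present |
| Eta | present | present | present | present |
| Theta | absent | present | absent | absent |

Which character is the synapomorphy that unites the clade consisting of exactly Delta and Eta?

The outgroup has state 'absent' for every character, so 'present' is the derived state throughout.
Char. 1: derived state 'present' in Eta only — an autapomorphy, so it tells us nothing about relationships among taxa.
All ingroup taxa share the derived state 'present' for Char. 2; it defines the ingroup but does not resolve relationships within it.
Char. 3: derived state 'present' in Delta and Eta only — synapomorphy for {Delta, Eta}.
Char. 4: derived state 'present' in Beta, Delta, and Eta only — synapomorphy for {Beta, Delta, Eta}.
Most parsimonious ingroup topology: (((Delta,Eta),Beta),Theta).
The clade {Delta, Eta} is supported by Char. 3: its derived state 'present' occurs in exactly those taxa and in no other taxon (including the outgroup).

Char. 3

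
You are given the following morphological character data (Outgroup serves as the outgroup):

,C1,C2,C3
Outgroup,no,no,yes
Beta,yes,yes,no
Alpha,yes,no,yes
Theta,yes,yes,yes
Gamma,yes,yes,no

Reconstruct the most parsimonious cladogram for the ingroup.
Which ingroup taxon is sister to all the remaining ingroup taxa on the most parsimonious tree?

Character polarity is set by the outgroup: the derived state is whichever differs from the outgroup's state, so for C3 the derived state is 'no', and for the remaining characters it is 'yes'.
All ingroup taxa share the derived state 'yes' for C1; it defines the ingroup but does not resolve relationships within it.
Only Beta, Gamma, and Theta show the derived state 'yes' for C2, supporting them as a clade.
C3 (derived state 'no') is shared by Beta and Gamma — a synapomorphy uniting that clade.
Most parsimonious ingroup topology: (((Beta,Gamma),Theta),Alpha).
Alpha is sister to the clade containing all other ingroup taxa, so it is the earliest-diverging (most basal) ingroup lineage.

Alpha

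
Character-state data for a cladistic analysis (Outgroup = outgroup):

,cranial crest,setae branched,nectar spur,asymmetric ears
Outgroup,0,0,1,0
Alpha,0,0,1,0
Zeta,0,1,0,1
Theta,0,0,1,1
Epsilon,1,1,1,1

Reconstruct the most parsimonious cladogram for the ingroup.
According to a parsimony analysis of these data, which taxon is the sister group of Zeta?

Character polarity is set by the outgroup: the derived state is whichever differs from the outgroup's state, so for nectar spur the derived state is '0', and for the remaining characters it is '1'.
cranial crest: derived state '1' in Epsilon only — an autapomorphy, so it tells us nothing about relationships among taxa.
setae branched (derived state '1') is shared by Epsilon and Zeta — a synapomorphy uniting that clade.
nectar spur: derived state '0' in Zeta only — an autapomorphy, so it tells us nothing about relationships among taxa.
asymmetric ears (derived state '1') is shared by Epsilon, Theta, and Zeta — a synapomorphy uniting that clade.
Most parsimonious ingroup topology: (Alpha,((Zeta,Epsilon),Theta)).
Zeta and Epsilon form a cherry on this tree, so they are sister taxa.

Epsilon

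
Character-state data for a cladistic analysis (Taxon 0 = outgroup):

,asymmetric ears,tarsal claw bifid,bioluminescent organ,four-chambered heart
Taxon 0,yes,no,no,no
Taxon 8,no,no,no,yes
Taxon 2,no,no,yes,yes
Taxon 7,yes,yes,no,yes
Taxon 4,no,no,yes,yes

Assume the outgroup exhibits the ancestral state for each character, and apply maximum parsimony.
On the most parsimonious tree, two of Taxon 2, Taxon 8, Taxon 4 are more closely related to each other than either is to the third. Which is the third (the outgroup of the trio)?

Taxon 8

Character polarity is set by the outgroup: the derived state is whichever differs from the outgroup's state, so for asymmetric ears the derived state is 'no', and for the remaining characters it is 'yes'.
Only Taxon 2, Taxon 4, and Taxon 8 show the derived state 'no' for asymmetric ears, supporting them as a clade.
tarsal claw bifid (derived state 'yes') is unique to Taxon 7 (autapomorphy; uninformative for grouping).
Only Taxon 2 and Taxon 4 show the derived state 'yes' for bioluminescent organ, supporting them as a clade.
four-chambered heart (derived state 'yes') is shared by all ingroup taxa — unites the whole ingroup.
Most parsimonious ingroup topology: ((Taxon 8,(Taxon 2,Taxon 4)),Taxon 7).
Taxon 4 and Taxon 2 share a more recent common ancestor with each other than either does with Taxon 8, so Taxon 8 is the least closely related of the three.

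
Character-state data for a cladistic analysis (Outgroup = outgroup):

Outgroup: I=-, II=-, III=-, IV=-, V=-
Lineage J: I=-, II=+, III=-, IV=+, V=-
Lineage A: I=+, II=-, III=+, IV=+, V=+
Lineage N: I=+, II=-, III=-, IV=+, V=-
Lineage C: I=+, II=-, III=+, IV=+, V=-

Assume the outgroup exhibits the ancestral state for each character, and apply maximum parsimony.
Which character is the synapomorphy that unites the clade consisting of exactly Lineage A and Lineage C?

III

The outgroup has state '-' for every character, so '+' is the derived state throughout.
I (derived state '+') is shared by Lineage A, Lineage C, and Lineage N — a synapomorphy uniting that clade.
II: derived state '+' in Lineage J only — an autapomorphy, so it tells us nothing about relationships among taxa.
III: derived state '+' in Lineage A and Lineage C only — synapomorphy for {Lineage A, Lineage C}.
All ingroup taxa share the derived state '+' for IV; it defines the ingroup but does not resolve relationships within it.
V (derived state '+') is unique to Lineage A (autapomorphy; uninformative for grouping).
Most parsimonious ingroup topology: (Lineage J,((Lineage A,Lineage C),Lineage N)).
The clade {Lineage A, Lineage C} is supported by III: its derived state '+' occurs in exactly those taxa and in no other taxon (including the outgroup).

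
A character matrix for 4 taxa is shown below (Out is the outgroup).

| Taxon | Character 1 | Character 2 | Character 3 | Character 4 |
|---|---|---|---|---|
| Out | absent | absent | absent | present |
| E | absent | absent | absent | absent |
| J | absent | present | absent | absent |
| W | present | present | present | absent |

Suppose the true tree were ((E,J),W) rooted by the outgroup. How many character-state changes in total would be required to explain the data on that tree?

Map each character onto ((E,J),W) (rooted by Out) and count the minimum state changes it requires (Fitch parsimony):
Character 1: 1; Character 2: 2; Character 3: 1; Character 4: 1.
Total tree length = 5.

5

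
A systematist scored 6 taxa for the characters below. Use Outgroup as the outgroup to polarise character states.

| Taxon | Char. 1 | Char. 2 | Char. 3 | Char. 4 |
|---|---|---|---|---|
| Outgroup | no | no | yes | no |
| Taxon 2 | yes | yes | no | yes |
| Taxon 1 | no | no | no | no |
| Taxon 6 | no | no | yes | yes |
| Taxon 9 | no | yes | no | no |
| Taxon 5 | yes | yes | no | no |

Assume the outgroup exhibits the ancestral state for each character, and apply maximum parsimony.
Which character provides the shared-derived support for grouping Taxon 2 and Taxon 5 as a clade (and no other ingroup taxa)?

Char. 1

Character polarity is set by the outgroup: the derived state is whichever differs from the outgroup's state, so for Char. 3 the derived state is 'no', and for the remaining characters it is 'yes'.
Char. 1: derived state 'yes' in Taxon 2 and Taxon 5 only — synapomorphy for {Taxon 2, Taxon 5}.
Char. 2: derived state 'yes' in Taxon 2, Taxon 5, and Taxon 9 only — synapomorphy for {Taxon 2, Taxon 5, Taxon 9}.
Char. 3: derived state 'no' in Taxon 1, Taxon 2, Taxon 5, and Taxon 9 only — synapomorphy for {Taxon 1, Taxon 2, Taxon 5, Taxon 9}.
Char. 4 (state 'yes') occurs in Taxon 2 and Taxon 6 but conflicts with the nesting implied by the other characters — most parsimoniously interpreted as homoplasy.
Most parsimonious ingroup topology: ((((Taxon 2,Taxon 5),Taxon 9),Taxon 1),Taxon 6).
The clade {Taxon 2, Taxon 5} is supported by Char. 1: its derived state 'yes' occurs in exactly those taxa and in no other taxon (including the outgroup).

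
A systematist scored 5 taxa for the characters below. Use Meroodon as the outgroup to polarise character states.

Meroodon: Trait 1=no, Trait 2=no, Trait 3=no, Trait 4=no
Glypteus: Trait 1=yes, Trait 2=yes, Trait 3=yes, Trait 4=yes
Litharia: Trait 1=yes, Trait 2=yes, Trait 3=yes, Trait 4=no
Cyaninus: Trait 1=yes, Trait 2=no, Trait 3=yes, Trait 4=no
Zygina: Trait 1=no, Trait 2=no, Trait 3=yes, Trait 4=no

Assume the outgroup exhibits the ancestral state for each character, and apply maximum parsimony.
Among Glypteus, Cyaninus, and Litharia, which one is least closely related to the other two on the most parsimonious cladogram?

The outgroup has state 'no' for every character, so 'yes' is the derived state throughout.
Only Cyaninus, Glypteus, and Litharia show the derived state 'yes' for Trait 1, supporting them as a clade.
Only Glypteus and Litharia show the derived state 'yes' for Trait 2, supporting them as a clade.
All ingroup taxa share the derived state 'yes' for Trait 3; it defines the ingroup but does not resolve relationships within it.
Trait 4 (derived state 'yes') is unique to Glypteus (autapomorphy; uninformative for grouping).
Most parsimonious ingroup topology: (((Glypteus,Litharia),Cyaninus),Zygina).
Litharia and Glypteus share a more recent common ancestor with each other than either does with Cyaninus, so Cyaninus is the least closely related of the three.

Cyaninus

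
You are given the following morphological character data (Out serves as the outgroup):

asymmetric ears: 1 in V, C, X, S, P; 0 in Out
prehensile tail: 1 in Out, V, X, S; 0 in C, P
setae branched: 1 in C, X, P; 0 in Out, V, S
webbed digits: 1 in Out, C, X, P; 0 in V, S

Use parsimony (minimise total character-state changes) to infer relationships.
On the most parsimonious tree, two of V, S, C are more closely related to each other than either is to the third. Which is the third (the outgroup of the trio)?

C

Character polarity is set by the outgroup: the derived state is whichever differs from the outgroup's state, so for prehensile tail, webbed digits the derived state is '0', and for the remaining characters it is '1'.
asymmetric ears (derived state '1') is shared by all ingroup taxa — unites the whole ingroup.
prehensile tail: derived state '0' in C and P only — synapomorphy for {C, P}.
setae branched: derived state '1' in C, P, and X only — synapomorphy for {C, P, X}.
Only S and V show the derived state '0' for webbed digits, supporting them as a clade.
Most parsimonious ingroup topology: ((V,S),((C,P),X)).
V and S share a more recent common ancestor with each other than either does with C, so C is the least closely related of the three.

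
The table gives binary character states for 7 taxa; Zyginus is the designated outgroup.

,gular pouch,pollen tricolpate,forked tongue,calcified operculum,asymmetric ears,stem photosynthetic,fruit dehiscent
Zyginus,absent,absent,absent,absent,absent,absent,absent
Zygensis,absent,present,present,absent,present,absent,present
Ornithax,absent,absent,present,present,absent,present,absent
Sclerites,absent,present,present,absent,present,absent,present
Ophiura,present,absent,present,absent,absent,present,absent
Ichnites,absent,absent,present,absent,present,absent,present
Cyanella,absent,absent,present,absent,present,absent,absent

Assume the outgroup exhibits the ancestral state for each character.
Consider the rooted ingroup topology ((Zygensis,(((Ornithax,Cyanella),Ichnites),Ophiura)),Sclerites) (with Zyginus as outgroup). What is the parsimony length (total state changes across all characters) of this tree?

Map each character onto ((Zygensis,(((Ornithax,Cyanella),Ichnites),Ophiura)),Sclerites) (rooted by Zyginus) and count the minimum state changes it requires (Fitch parsimony):
gular pouch: 1; pollen tricolpate: 2; forked tongue: 1; calcified operculum: 1; asymmetric ears: 3; stem photosynthetic: 2; fruit dehiscent: 3.
Total tree length = 13.

13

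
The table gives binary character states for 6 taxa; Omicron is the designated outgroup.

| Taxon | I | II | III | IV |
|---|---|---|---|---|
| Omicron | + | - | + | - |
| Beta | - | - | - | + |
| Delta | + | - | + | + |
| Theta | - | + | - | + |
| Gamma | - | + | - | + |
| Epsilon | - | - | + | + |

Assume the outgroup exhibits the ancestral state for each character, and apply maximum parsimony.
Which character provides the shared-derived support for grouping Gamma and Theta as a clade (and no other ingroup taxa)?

II

Character polarity is set by the outgroup: the derived state is whichever differs from the outgroup's state, so for I, III the derived state is '-', and for the remaining characters it is '+'.
I (derived state '-') is shared by Beta, Epsilon, Gamma, and Theta — a synapomorphy uniting that clade.
Only Gamma and Theta show the derived state '+' for II, supporting them as a clade.
III: derived state '-' in Beta, Gamma, and Theta only — synapomorphy for {Beta, Gamma, Theta}.
IV (derived state '+') is shared by all ingroup taxa — unites the whole ingroup.
Most parsimonious ingroup topology: (((Beta,(Theta,Gamma)),Epsilon),Delta).
The clade {Gamma, Theta} is supported by II: its derived state '+' occurs in exactly those taxa and in no other taxon (including the outgroup).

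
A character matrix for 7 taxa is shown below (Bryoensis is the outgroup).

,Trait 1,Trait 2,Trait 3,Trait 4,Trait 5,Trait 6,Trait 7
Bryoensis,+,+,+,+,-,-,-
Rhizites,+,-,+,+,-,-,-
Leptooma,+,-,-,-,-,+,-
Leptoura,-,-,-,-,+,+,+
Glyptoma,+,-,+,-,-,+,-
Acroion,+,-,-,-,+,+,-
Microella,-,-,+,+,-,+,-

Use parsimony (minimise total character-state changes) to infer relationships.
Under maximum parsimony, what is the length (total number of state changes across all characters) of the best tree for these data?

Character polarity is set by the outgroup: the derived state is whichever differs from the outgroup's state, so for Trait 1, Trait 2, Trait 3, Trait 4 the derived state is '-', and for the remaining characters it is '+'.
Trait 1 (state '-') occurs in Leptoura and Microella but conflicts with the nesting implied by the other characters — most parsimoniously interpreted as homoplasy.
Trait 2 (derived state '-') is shared by all ingroup taxa — unites the whole ingroup.
Only Acroion, Leptooma, and Leptoura show the derived state '-' for Trait 3, supporting them as a clade.
Trait 4 (derived state '-') is shared by Acroion, Glyptoma, Leptooma, and Leptoura — a synapomorphy uniting that clade.
Trait 5: derived state '+' in Acroion and Leptoura only — synapomorphy for {Acroion, Leptoura}.
Trait 6: derived state '+' in Acroion, Glyptoma, Leptooma, Leptoura, and Microella only — synapomorphy for {Acroion, Glyptoma, Leptooma, Leptoura, Microella}.
Trait 7 (derived state '+') is unique to Leptoura (autapomorphy; uninformative for grouping).
Most parsimonious ingroup topology: (Rhizites,(((Leptooma,(Leptoura,Acroion)),Glyptoma),Microella)).
Changes per character on this tree: Trait 1: 2; Trait 2: 1; Trait 3: 1; Trait 4: 1; Trait 5: 1; Trait 6: 1; Trait 7: 1.
Total = 8.

8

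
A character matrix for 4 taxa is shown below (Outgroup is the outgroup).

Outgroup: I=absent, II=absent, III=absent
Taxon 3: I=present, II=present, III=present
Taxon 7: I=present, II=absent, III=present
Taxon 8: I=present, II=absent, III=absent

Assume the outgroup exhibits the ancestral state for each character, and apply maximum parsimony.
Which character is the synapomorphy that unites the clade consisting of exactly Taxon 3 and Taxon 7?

The outgroup has state 'absent' for every character, so 'present' is the derived state throughout.
All ingroup taxa share the derived state 'present' for I; it defines the ingroup but does not resolve relationships within it.
II: derived state 'present' in Taxon 3 only — an autapomorphy, so it tells us nothing about relationships among taxa.
Only Taxon 3 and Taxon 7 show the derived state 'present' for III, supporting them as a clade.
Most parsimonious ingroup topology: ((Taxon 3,Taxon 7),Taxon 8).
The clade {Taxon 3, Taxon 7} is supported by III: its derived state 'present' occurs in exactly those taxa and in no other taxon (including the outgroup).

III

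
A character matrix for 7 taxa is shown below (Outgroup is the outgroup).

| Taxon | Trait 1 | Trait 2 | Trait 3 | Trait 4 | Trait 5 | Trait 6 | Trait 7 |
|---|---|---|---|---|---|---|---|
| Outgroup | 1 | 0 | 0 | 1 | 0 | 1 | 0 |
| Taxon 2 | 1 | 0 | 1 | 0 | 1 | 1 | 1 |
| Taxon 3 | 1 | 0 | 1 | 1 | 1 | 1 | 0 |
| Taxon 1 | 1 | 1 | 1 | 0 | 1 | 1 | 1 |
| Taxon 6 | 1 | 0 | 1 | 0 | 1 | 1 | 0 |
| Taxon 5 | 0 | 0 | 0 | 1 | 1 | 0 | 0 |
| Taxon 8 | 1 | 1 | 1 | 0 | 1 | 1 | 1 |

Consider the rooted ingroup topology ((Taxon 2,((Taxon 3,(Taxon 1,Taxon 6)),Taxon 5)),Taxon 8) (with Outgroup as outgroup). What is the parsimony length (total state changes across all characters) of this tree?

Map each character onto ((Taxon 2,((Taxon 3,(Taxon 1,Taxon 6)),Taxon 5)),Taxon 8) (rooted by Outgroup) and count the minimum state changes it requires (Fitch parsimony):
Trait 1: 1; Trait 2: 2; Trait 3: 2; Trait 4: 3; Trait 5: 1; Trait 6: 1; Trait 7: 3.
Total tree length = 13.

13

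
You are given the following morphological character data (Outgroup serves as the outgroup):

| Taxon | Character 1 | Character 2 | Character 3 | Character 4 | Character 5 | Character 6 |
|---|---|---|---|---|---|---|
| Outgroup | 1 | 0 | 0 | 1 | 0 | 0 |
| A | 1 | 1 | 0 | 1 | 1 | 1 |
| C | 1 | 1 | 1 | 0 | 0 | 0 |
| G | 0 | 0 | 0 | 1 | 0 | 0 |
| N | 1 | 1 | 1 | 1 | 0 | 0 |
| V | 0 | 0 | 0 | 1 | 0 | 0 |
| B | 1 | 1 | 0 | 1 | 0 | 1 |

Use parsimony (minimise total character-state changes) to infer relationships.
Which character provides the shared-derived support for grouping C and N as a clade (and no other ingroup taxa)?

Character 3

Character polarity is set by the outgroup: the derived state is whichever differs from the outgroup's state, so for Character 1, Character 4 the derived state is '0', and for the remaining characters it is '1'.
Character 1 (derived state '0') is shared by G and V — a synapomorphy uniting that clade.
Character 2 (derived state '1') is shared by A, B, C, and N — a synapomorphy uniting that clade.
Character 3 (derived state '1') is shared by C and N — a synapomorphy uniting that clade.
Character 4 (derived state '0') is unique to C (autapomorphy; uninformative for grouping).
Character 5: derived state '1' in A only — an autapomorphy, so it tells us nothing about relationships among taxa.
Character 6: derived state '1' in A and B only — synapomorphy for {A, B}.
Most parsimonious ingroup topology: (((A,B),(C,N)),(G,V)).
The clade {C, N} is supported by Character 3: its derived state '1' occurs in exactly those taxa and in no other taxon (including the outgroup).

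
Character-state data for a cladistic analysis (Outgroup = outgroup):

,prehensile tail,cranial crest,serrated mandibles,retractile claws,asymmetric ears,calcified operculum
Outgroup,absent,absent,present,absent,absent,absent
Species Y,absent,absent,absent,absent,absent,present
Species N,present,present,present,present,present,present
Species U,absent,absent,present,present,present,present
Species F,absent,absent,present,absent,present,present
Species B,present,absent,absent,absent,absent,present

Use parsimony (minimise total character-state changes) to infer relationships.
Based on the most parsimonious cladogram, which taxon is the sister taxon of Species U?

Character polarity is set by the outgroup: the derived state is whichever differs from the outgroup's state, so for serrated mandibles the derived state is 'absent', and for the remaining characters it is 'present'.
prehensile tail (state 'present') occurs in Species B and Species N but conflicts with the nesting implied by the other characters — most parsimoniously interpreted as homoplasy.
cranial crest (derived state 'present') is unique to Species N (autapomorphy; uninformative for grouping).
serrated mandibles (derived state 'absent') is shared by Species B and Species Y — a synapomorphy uniting that clade.
Only Species N and Species U show the derived state 'present' for retractile claws, supporting them as a clade.
asymmetric ears: derived state 'present' in Species F, Species N, and Species U only — synapomorphy for {Species F, Species N, Species U}.
calcified operculum (derived state 'present') is shared by all ingroup taxa — unites the whole ingroup.
Most parsimonious ingroup topology: ((Species Y,Species B),((Species N,Species U),Species F)).
Species U and Species N form a cherry on this tree, so they are sister taxa.

Species N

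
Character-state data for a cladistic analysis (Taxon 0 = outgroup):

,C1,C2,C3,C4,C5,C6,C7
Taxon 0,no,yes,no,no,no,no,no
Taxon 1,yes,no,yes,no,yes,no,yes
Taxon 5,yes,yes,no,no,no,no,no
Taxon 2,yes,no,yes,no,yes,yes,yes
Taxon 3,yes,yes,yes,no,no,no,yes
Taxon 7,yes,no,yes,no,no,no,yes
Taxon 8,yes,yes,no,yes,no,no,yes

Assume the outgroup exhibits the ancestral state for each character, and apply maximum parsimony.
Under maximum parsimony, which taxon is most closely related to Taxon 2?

Character polarity is set by the outgroup: the derived state is whichever differs from the outgroup's state, so for C2 the derived state is 'no', and for the remaining characters it is 'yes'.
C1 (derived state 'yes') is shared by all ingroup taxa — unites the whole ingroup.
C2 (derived state 'no') is shared by Taxon 1, Taxon 2, and Taxon 7 — a synapomorphy uniting that clade.
C3 (derived state 'yes') is shared by Taxon 1, Taxon 2, Taxon 3, and Taxon 7 — a synapomorphy uniting that clade.
C4: derived state 'yes' in Taxon 8 only — an autapomorphy, so it tells us nothing about relationships among taxa.
C5: derived state 'yes' in Taxon 1 and Taxon 2 only — synapomorphy for {Taxon 1, Taxon 2}.
C6: derived state 'yes' in Taxon 2 only — an autapomorphy, so it tells us nothing about relationships among taxa.
Only Taxon 1, Taxon 2, Taxon 3, Taxon 7, and Taxon 8 show the derived state 'yes' for C7, supporting them as a clade.
Most parsimonious ingroup topology: (((((Taxon 1,Taxon 2),Taxon 7),Taxon 3),Taxon 8),Taxon 5).
Taxon 2 and Taxon 1 form a cherry on this tree, so they are sister taxa.

Taxon 1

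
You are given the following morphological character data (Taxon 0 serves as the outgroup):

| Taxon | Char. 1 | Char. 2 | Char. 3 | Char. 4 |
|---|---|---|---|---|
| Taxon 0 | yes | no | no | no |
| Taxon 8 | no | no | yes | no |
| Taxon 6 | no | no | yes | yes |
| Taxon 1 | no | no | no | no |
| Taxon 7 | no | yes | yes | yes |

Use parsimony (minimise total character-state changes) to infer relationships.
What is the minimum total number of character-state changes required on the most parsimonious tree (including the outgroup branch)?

4

Character polarity is set by the outgroup: the derived state is whichever differs from the outgroup's state, so for Char. 1 the derived state is 'no', and for the remaining characters it is 'yes'.
Char. 1 (derived state 'no') is shared by all ingroup taxa — unites the whole ingroup.
Char. 2 (derived state 'yes') is unique to Taxon 7 (autapomorphy; uninformative for grouping).
Char. 3 (derived state 'yes') is shared by Taxon 6, Taxon 7, and Taxon 8 — a synapomorphy uniting that clade.
Char. 4 (derived state 'yes') is shared by Taxon 6 and Taxon 7 — a synapomorphy uniting that clade.
Most parsimonious ingroup topology: ((Taxon 8,(Taxon 6,Taxon 7)),Taxon 1).
Changes per character on this tree: Char. 1: 1; Char. 2: 1; Char. 3: 1; Char. 4: 1.
Total = 4.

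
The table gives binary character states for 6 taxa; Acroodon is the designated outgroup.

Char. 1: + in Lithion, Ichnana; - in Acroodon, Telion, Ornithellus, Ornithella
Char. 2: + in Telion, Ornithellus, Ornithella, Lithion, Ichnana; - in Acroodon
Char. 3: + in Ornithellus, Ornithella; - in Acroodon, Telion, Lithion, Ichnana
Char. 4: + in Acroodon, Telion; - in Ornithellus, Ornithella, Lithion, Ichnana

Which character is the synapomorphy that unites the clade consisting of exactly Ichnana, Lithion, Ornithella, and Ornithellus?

Char. 4

Character polarity is set by the outgroup: the derived state is whichever differs from the outgroup's state, so for Char. 4 the derived state is '-', and for the remaining characters it is '+'.
Char. 1: derived state '+' in Ichnana and Lithion only — synapomorphy for {Ichnana, Lithion}.
All ingroup taxa share the derived state '+' for Char. 2; it defines the ingroup but does not resolve relationships within it.
Char. 3 (derived state '+') is shared by Ornithella and Ornithellus — a synapomorphy uniting that clade.
Char. 4: derived state '-' in Ichnana, Lithion, Ornithella, and Ornithellus only — synapomorphy for {Ichnana, Lithion, Ornithella, Ornithellus}.
Most parsimonious ingroup topology: (Telion,((Ornithellus,Ornithella),(Lithion,Ichnana))).
The clade {Ichnana, Lithion, Ornithella, Ornithellus} is supported by Char. 4: its derived state '-' occurs in exactly those taxa and in no other taxon (including the outgroup).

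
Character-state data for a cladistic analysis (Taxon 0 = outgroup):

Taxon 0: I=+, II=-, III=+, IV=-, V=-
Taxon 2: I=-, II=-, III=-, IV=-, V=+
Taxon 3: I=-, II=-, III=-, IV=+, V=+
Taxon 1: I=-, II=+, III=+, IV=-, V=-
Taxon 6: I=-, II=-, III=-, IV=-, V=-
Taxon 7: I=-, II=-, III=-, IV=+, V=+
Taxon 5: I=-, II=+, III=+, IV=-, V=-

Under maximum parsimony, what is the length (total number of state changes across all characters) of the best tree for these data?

Character polarity is set by the outgroup: the derived state is whichever differs from the outgroup's state, so for I, III the derived state is '-', and for the remaining characters it is '+'.
All ingroup taxa share the derived state '-' for I; it defines the ingroup but does not resolve relationships within it.
Only Taxon 1 and Taxon 5 show the derived state '+' for II, supporting them as a clade.
Only Taxon 2, Taxon 3, Taxon 6, and Taxon 7 show the derived state '-' for III, supporting them as a clade.
Only Taxon 3 and Taxon 7 show the derived state '+' for IV, supporting them as a clade.
V: derived state '+' in Taxon 2, Taxon 3, and Taxon 7 only — synapomorphy for {Taxon 2, Taxon 3, Taxon 7}.
Most parsimonious ingroup topology: (((Taxon 2,(Taxon 3,Taxon 7)),Taxon 6),(Taxon 1,Taxon 5)).
Changes per character on this tree: I: 1; II: 1; III: 1; IV: 1; V: 1.
Total = 5.

5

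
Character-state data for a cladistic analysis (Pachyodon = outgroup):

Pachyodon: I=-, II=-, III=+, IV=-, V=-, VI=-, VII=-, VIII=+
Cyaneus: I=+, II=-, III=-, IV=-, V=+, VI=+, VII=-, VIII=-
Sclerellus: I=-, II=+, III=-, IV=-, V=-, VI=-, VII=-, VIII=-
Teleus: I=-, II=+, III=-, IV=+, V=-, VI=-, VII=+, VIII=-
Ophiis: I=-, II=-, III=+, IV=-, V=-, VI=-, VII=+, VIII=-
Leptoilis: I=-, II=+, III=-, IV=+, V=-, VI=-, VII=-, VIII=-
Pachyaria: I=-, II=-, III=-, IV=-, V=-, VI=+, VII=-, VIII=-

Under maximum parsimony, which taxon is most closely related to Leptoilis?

Teleus

Character polarity is set by the outgroup: the derived state is whichever differs from the outgroup's state, so for III, VIII the derived state is '-', and for the remaining characters it is '+'.
I (derived state '+') is unique to Cyaneus (autapomorphy; uninformative for grouping).
Only Leptoilis, Sclerellus, and Teleus show the derived state '+' for II, supporting them as a clade.
III (derived state '-') is shared by Cyaneus, Leptoilis, Pachyaria, Sclerellus, and Teleus — a synapomorphy uniting that clade.
IV: derived state '+' in Leptoilis and Teleus only — synapomorphy for {Leptoilis, Teleus}.
V: derived state '+' in Cyaneus only — an autapomorphy, so it tells us nothing about relationships among taxa.
Only Cyaneus and Pachyaria show the derived state '+' for VI, supporting them as a clade.
VII (state '+') occurs in Ophiis and Teleus but conflicts with the nesting implied by the other characters — most parsimoniously interpreted as homoplasy.
VIII (derived state '-') is shared by all ingroup taxa — unites the whole ingroup.
Most parsimonious ingroup topology: (((Sclerellus,(Teleus,Leptoilis)),(Pachyaria,Cyaneus)),Ophiis).
Leptoilis and Teleus form a cherry on this tree, so they are sister taxa.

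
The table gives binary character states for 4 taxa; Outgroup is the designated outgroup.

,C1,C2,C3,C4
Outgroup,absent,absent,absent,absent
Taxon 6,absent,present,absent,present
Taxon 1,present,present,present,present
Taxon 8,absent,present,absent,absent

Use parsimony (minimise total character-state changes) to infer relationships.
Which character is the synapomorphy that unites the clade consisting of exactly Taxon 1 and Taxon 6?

The outgroup has state 'absent' for every character, so 'present' is the derived state throughout.
C1: derived state 'present' in Taxon 1 only — an autapomorphy, so it tells us nothing about relationships among taxa.
All ingroup taxa share the derived state 'present' for C2; it defines the ingroup but does not resolve relationships within it.
C3 (derived state 'present') is unique to Taxon 1 (autapomorphy; uninformative for grouping).
Only Taxon 1 and Taxon 6 show the derived state 'present' for C4, supporting them as a clade.
Most parsimonious ingroup topology: ((Taxon 6,Taxon 1),Taxon 8).
The clade {Taxon 1, Taxon 6} is supported by C4: its derived state 'present' occurs in exactly those taxa and in no other taxon (including the outgroup).

C4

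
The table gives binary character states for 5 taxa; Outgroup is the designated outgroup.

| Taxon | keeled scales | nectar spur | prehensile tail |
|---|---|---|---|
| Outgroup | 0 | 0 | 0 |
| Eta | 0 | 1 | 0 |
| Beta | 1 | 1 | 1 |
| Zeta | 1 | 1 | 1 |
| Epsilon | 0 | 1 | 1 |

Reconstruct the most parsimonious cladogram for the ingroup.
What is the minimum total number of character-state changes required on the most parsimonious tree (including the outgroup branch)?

3

The outgroup has state '0' for every character, so '1' is the derived state throughout.
Only Beta and Zeta show the derived state '1' for keeled scales, supporting them as a clade.
nectar spur (derived state '1') is shared by all ingroup taxa — unites the whole ingroup.
prehensile tail (derived state '1') is shared by Beta, Epsilon, and Zeta — a synapomorphy uniting that clade.
Most parsimonious ingroup topology: (Eta,((Beta,Zeta),Epsilon)).
Changes per character on this tree: keeled scales: 1; nectar spur: 1; prehensile tail: 1.
Total = 3.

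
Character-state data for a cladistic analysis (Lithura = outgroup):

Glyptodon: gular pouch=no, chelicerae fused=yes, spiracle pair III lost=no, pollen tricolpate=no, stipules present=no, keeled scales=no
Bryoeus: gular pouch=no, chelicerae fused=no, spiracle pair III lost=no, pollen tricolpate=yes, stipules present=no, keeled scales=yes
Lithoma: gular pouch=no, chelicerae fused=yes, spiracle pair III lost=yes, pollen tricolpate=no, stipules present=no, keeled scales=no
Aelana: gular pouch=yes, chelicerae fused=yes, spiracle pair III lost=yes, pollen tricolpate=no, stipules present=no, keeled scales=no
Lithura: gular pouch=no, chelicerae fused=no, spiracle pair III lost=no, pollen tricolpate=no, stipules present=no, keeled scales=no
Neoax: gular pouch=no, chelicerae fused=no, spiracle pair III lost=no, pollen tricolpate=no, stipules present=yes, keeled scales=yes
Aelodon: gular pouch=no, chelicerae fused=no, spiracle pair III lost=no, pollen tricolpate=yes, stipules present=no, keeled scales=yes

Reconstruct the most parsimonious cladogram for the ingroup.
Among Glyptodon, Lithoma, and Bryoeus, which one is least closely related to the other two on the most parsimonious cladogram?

Bryoeus

The outgroup has state 'no' for every character, so 'yes' is the derived state throughout.
gular pouch (derived state 'yes') is unique to Aelana (autapomorphy; uninformative for grouping).
chelicerae fused (derived state 'yes') is shared by Aelana, Glyptodon, and Lithoma — a synapomorphy uniting that clade.
Only Aelana and Lithoma show the derived state 'yes' for spiracle pair III lost, supporting them as a clade.
pollen tricolpate: derived state 'yes' in Aelodon and Bryoeus only — synapomorphy for {Aelodon, Bryoeus}.
stipules present: derived state 'yes' in Neoax only — an autapomorphy, so it tells us nothing about relationships among taxa.
keeled scales: derived state 'yes' in Aelodon, Bryoeus, and Neoax only — synapomorphy for {Aelodon, Bryoeus, Neoax}.
Most parsimonious ingroup topology: (((Aelodon,Bryoeus),Neoax),((Aelana,Lithoma),Glyptodon)).
Lithoma and Glyptodon share a more recent common ancestor with each other than either does with Bryoeus, so Bryoeus is the least closely related of the three.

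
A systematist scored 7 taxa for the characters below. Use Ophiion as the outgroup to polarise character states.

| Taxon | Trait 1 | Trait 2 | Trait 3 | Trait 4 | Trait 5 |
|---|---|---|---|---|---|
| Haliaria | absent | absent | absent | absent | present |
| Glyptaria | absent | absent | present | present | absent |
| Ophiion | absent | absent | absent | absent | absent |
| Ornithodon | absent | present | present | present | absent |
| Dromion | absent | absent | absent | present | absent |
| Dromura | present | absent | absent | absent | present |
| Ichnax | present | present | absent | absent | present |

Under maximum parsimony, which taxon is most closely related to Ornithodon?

The outgroup has state 'absent' for every character, so 'present' is the derived state throughout.
Trait 1 (derived state 'present') is shared by Dromura and Ichnax — a synapomorphy uniting that clade.
Trait 2 groups Ichnax and Ornithodon, which is incompatible with the clades supported by the remaining characters; treating it as convergent (homoplasy) costs fewer steps than any alternative tree.
Trait 3 (derived state 'present') is shared by Glyptaria and Ornithodon — a synapomorphy uniting that clade.
Only Dromion, Glyptaria, and Ornithodon show the derived state 'present' for Trait 4, supporting them as a clade.
Only Dromura, Haliaria, and Ichnax show the derived state 'present' for Trait 5, supporting them as a clade.
Most parsimonious ingroup topology: (((Ichnax,Dromura),Haliaria),(Dromion,(Ornithodon,Glyptaria))).
Ornithodon and Glyptaria form a cherry on this tree, so they are sister taxa.

Glyptaria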